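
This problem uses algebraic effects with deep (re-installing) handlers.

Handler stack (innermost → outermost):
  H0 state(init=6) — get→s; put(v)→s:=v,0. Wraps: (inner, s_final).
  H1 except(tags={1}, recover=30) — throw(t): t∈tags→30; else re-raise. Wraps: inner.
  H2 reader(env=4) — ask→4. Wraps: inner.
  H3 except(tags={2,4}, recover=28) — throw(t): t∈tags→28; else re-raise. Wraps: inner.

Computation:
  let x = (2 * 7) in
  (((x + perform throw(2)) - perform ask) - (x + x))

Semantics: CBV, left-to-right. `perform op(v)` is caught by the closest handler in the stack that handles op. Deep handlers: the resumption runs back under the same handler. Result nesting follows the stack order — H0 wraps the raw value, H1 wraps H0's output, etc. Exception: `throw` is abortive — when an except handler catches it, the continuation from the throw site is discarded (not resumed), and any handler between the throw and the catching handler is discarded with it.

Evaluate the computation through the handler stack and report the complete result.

Evaluation trace:
throw(2) @ H1 re-raised
throw(2) @ H3 caught ⇒ 28
= 28

Answer: 28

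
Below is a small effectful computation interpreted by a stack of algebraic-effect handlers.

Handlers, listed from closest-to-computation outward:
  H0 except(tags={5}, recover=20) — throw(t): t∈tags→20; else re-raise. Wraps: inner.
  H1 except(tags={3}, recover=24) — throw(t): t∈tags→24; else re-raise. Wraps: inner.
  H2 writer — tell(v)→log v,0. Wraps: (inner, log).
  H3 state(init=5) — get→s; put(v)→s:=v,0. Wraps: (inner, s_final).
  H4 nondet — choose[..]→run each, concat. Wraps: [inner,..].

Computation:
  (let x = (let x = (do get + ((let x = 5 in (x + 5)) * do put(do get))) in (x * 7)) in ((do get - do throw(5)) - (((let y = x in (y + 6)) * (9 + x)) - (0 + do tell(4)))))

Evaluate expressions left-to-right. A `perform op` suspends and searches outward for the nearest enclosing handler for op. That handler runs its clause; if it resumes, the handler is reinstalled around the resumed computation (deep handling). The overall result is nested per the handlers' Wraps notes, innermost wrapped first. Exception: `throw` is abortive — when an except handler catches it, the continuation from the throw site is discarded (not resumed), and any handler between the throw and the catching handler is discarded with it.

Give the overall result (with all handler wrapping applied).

Step-by-step:
get @ H3 ⇒ 5
get @ H3 ⇒ 5
put(5) @ H3 ⇒ s:=5
get @ H3 ⇒ 5
throw(5) @ H0 caught ⇒ 20
H1 returns 20
H2 returns (20, ())
H3 returns ((20, ()), 5)
H4 returns [((20, ()), 5)]
= [((20, ()), 5)]

Answer: [((20, ()), 5)]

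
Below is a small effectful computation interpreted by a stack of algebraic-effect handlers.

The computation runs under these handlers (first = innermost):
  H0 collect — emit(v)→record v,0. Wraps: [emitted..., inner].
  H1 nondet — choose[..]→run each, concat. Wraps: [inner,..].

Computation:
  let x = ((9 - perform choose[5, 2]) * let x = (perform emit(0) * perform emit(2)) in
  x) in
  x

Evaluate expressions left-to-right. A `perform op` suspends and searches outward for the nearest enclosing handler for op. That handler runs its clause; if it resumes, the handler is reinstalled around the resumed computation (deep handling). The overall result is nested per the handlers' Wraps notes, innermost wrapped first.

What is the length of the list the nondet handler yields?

Evaluation trace:
choose[5, 2] @ H1
  branch[0] choose=5:
    emit(0) @ H0 ⇒ out+=0
    emit(2) @ H0 ⇒ out+=2
    H0 returns [0, 2, 0]
    H1 returns [[0, 2, 0]]
  branch[1] choose=2:
    emit(0) @ H0 ⇒ out+=0
    emit(2) @ H0 ⇒ out+=2
    H0 returns [0, 2, 0]
    H1 returns [[0, 2, 0]]
= [[0, 2, 0], [0, 2, 0]]

Answer: 2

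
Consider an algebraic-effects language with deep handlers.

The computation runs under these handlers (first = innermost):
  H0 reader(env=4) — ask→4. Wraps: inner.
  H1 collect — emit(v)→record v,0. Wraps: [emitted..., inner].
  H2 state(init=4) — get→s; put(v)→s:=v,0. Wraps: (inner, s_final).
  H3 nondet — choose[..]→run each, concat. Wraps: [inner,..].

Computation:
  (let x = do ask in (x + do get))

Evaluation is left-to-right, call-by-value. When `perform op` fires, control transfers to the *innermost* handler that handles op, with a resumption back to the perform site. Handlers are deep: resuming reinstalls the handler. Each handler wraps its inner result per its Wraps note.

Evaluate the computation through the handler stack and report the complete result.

Answer: [([8], 4)]

Working:
ask @ H0 ⇒ 4
get @ H2 ⇒ 4
H0 returns 8
H1 returns [8]
H2 returns ([8], 4)
H3 returns [([8], 4)]
= [([8], 4)]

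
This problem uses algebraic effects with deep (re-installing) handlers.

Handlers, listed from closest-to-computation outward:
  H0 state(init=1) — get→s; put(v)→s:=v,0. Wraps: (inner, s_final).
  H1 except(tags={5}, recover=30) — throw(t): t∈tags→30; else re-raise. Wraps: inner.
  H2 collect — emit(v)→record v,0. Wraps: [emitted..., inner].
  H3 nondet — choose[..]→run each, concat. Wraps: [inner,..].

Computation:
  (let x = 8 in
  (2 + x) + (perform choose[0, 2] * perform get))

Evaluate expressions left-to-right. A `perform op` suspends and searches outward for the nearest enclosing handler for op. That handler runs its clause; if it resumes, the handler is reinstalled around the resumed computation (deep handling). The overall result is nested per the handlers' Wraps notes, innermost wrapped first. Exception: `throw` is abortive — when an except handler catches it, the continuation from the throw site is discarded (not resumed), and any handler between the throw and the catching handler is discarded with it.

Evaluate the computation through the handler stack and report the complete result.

Answer: [[(10, 1)], [(12, 1)]]

Evaluation trace:
choose[0, 2] @ H3
  branch[0] choose=0:
    get @ H0 ⇒ 1
    H0 returns (10, 1)
    H1 returns (10, 1)
    H2 returns [(10, 1)]
    H3 returns [[(10, 1)]]
  branch[1] choose=2:
    get @ H0 ⇒ 1
    H0 returns (12, 1)
    H1 returns (12, 1)
    H2 returns [(12, 1)]
    H3 returns [[(12, 1)]]
= [[(10, 1)], [(12, 1)]]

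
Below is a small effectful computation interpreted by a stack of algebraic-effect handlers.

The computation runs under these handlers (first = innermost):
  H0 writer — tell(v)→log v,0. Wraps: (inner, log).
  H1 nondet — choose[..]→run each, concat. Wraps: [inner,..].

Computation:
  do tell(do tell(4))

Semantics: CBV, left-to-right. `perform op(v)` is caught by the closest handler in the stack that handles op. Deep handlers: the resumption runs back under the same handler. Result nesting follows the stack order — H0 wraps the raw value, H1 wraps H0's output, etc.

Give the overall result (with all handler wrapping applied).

Step-by-step:
tell(4) @ H0 ⇒ log+=4
tell(0) @ H0 ⇒ log+=0
H0 returns (0, (4, 0))
H1 returns [(0, (4, 0))]
= [(0, (4, 0))]

Answer: [(0, (4, 0))]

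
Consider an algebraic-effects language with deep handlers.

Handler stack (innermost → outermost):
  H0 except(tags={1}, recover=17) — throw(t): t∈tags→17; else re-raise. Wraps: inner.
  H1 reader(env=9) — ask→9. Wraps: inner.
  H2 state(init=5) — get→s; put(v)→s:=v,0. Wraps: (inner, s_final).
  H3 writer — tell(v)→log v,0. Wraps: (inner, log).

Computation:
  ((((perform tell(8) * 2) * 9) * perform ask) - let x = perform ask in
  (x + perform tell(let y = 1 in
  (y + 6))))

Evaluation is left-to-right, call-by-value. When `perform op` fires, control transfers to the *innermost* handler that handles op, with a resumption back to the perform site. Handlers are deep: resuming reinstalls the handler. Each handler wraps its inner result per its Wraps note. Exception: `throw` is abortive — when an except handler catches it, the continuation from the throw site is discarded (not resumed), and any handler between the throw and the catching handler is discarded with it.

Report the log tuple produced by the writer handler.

Step-by-step:
tell(8) @ H3 ⇒ log+=8
ask @ H1 ⇒ 9
ask @ H1 ⇒ 9
tell(7) @ H3 ⇒ log+=7
H0 returns -9
H1 returns -9
H2 returns (-9, 5)
H3 returns ((-9, 5), (8, 7))
= ((-9, 5), (8, 7))

Answer: (8, 7)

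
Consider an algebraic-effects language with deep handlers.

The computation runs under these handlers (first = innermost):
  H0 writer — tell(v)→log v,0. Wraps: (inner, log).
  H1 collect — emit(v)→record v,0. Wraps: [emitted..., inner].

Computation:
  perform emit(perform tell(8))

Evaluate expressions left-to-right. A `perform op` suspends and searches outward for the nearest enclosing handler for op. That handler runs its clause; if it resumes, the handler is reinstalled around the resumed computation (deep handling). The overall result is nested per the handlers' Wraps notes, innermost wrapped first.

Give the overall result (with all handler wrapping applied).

Evaluation trace:
tell(8) @ H0 ⇒ log+=8
emit(0) @ H1 ⇒ out+=0
H0 returns (0, (8))
H1 returns [0, (0, (8))]
= [0, (0, (8))]

Answer: [0, (0, (8))]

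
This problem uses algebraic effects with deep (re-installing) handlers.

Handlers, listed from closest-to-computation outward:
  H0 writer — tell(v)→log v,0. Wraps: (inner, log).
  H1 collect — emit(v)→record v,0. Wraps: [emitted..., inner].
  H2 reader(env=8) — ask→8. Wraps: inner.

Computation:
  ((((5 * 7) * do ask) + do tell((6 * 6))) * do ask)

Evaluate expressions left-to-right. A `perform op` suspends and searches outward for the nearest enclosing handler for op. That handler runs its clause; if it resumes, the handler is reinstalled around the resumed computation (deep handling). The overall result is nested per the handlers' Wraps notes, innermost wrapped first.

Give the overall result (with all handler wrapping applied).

Answer: [(2240, (36))]

Step-by-step:
ask @ H2 ⇒ 8
tell(36) @ H0 ⇒ log+=36
ask @ H2 ⇒ 8
H0 returns (2240, (36))
H1 returns [(2240, (36))]
H2 returns [(2240, (36))]
= [(2240, (36))]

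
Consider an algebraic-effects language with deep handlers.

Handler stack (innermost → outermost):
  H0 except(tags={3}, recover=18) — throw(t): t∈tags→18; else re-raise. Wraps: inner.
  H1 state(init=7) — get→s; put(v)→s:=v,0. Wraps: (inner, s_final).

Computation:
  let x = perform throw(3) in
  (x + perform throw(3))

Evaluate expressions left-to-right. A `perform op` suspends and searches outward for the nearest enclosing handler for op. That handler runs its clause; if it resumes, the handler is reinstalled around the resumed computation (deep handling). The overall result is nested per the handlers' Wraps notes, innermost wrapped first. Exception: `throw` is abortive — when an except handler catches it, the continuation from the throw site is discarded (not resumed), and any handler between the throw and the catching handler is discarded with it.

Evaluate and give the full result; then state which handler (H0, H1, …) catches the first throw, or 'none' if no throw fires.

Working:
throw(3) @ H0 caught ⇒ 18
H1 returns (18, 7)
= (18, 7)

Answer: (18, 7) ; first throw caught by: H0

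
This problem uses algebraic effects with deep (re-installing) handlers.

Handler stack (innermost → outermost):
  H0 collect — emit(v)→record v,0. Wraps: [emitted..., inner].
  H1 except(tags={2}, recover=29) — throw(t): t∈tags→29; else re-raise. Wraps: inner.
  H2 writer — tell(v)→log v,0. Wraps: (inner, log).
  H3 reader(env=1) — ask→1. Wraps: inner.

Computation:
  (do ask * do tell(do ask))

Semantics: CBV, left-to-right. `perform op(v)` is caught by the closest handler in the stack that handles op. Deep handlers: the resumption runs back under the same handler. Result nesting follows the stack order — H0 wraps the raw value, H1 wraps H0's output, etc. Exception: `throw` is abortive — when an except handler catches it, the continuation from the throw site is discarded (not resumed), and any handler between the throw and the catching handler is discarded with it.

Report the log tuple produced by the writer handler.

Answer: (1)

Evaluation trace:
ask @ H3 ⇒ 1
ask @ H3 ⇒ 1
tell(1) @ H2 ⇒ log+=1
H0 returns [0]
H1 returns [0]
H2 returns ([0], (1))
H3 returns ([0], (1))
= ([0], (1))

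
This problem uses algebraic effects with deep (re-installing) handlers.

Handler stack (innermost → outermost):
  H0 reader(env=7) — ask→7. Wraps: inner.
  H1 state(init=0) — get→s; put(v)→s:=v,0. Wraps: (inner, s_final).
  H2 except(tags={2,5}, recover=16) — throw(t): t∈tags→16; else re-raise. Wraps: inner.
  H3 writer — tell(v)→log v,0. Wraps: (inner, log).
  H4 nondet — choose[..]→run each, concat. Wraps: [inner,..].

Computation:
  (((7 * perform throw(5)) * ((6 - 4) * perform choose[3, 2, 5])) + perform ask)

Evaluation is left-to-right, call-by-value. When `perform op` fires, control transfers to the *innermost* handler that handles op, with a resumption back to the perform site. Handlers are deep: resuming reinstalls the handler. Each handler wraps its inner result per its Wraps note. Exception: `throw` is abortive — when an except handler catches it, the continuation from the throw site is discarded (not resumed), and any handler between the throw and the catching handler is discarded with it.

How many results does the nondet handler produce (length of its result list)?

Answer: 1

Evaluation trace:
throw(5) @ H2 caught ⇒ 16
H3 returns (16, ())
H4 returns [(16, ())]
= [(16, ())]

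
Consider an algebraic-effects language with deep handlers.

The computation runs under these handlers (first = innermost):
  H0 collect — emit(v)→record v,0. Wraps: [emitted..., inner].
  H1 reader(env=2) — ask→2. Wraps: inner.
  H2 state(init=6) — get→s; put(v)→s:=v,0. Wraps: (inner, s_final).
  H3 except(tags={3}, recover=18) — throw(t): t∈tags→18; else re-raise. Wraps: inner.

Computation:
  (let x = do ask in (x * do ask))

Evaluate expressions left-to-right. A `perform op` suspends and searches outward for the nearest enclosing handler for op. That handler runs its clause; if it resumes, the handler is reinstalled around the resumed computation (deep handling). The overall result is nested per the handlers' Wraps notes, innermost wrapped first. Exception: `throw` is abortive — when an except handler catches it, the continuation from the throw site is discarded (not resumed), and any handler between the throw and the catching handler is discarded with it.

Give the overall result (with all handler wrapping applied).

Step-by-step:
ask @ H1 ⇒ 2
ask @ H1 ⇒ 2
H0 returns [4]
H1 returns [4]
H2 returns ([4], 6)
H3 returns ([4], 6)
= ([4], 6)

Answer: ([4], 6)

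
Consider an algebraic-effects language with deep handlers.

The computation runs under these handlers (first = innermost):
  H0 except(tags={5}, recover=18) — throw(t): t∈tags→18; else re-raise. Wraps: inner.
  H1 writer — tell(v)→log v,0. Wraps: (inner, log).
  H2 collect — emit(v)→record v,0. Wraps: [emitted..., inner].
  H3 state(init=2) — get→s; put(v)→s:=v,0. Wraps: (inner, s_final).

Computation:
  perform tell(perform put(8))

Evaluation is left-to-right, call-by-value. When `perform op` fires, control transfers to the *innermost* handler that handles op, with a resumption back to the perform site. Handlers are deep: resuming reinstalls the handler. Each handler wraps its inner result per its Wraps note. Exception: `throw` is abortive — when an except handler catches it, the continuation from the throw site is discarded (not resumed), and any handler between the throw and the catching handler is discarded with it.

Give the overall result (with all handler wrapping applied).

Working:
put(8) @ H3 ⇒ s:=8
tell(0) @ H1 ⇒ log+=0
H0 returns 0
H1 returns (0, (0))
H2 returns [(0, (0))]
H3 returns ([(0, (0))], 8)
= ([(0, (0))], 8)

Answer: ([(0, (0))], 8)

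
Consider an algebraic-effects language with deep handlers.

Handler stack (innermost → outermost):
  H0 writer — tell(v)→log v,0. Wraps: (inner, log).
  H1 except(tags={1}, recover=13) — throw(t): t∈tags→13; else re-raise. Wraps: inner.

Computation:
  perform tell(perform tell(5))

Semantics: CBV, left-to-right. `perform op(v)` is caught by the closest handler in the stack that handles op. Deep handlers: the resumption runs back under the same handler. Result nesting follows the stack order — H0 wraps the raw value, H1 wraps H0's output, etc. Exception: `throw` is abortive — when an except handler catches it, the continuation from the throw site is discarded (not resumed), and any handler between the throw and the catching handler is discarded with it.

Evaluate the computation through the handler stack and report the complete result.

Answer: (0, (5, 0))

Evaluation trace:
tell(5) @ H0 ⇒ log+=5
tell(0) @ H0 ⇒ log+=0
H0 returns (0, (5, 0))
H1 returns (0, (5, 0))
= (0, (5, 0))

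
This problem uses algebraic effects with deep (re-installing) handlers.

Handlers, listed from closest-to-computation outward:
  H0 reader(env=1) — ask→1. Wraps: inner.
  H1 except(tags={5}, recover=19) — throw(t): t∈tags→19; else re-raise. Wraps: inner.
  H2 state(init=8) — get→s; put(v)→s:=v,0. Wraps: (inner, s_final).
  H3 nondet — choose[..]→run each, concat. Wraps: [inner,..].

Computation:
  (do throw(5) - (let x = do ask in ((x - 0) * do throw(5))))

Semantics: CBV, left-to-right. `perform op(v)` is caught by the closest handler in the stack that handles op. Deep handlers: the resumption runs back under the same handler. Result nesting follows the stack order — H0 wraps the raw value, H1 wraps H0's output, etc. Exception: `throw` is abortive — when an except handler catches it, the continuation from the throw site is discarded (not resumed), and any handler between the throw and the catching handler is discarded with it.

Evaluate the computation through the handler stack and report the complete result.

Working:
throw(5) @ H1 caught ⇒ 19
H2 returns (19, 8)
H3 returns [(19, 8)]
= [(19, 8)]

Answer: [(19, 8)]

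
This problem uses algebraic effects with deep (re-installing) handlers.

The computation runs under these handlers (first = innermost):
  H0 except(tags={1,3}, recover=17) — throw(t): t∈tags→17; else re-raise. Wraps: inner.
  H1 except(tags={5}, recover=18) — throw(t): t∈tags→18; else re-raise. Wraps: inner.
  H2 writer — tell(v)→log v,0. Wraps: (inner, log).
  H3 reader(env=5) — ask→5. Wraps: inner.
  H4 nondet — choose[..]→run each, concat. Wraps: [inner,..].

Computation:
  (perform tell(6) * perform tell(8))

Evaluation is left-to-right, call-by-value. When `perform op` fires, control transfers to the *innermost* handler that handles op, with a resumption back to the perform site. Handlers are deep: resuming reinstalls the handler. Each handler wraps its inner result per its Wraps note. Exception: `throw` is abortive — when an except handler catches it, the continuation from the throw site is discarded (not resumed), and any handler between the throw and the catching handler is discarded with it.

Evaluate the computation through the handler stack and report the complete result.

Step-by-step:
tell(6) @ H2 ⇒ log+=6
tell(8) @ H2 ⇒ log+=8
H0 returns 0
H1 returns 0
H2 returns (0, (6, 8))
H3 returns (0, (6, 8))
H4 returns [(0, (6, 8))]
= [(0, (6, 8))]

Answer: [(0, (6, 8))]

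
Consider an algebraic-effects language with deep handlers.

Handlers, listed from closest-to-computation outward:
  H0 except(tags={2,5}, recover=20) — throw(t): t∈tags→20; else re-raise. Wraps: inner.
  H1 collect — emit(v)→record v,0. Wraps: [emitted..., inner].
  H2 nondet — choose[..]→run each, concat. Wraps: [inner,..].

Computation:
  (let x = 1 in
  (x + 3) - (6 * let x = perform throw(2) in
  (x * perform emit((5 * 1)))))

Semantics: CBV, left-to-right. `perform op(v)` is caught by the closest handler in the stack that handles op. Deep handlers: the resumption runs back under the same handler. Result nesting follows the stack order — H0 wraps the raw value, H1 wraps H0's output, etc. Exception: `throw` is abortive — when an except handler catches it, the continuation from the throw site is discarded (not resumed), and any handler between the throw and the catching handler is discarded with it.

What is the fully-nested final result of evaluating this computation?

Working:
throw(2) @ H0 caught ⇒ 20
H1 returns [20]
H2 returns [[20]]
= [[20]]

Answer: [[20]]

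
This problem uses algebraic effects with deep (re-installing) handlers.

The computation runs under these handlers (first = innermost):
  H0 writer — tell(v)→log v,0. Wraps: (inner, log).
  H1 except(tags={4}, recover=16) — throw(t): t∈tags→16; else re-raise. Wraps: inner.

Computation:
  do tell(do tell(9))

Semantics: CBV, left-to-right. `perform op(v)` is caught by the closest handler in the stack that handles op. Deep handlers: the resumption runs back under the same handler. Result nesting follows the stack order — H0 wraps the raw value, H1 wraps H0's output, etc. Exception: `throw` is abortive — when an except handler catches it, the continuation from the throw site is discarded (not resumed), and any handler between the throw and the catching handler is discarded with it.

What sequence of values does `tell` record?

Answer: (9, 0)

Working:
tell(9) @ H0 ⇒ log+=9
tell(0) @ H0 ⇒ log+=0
H0 returns (0, (9, 0))
H1 returns (0, (9, 0))
= (0, (9, 0))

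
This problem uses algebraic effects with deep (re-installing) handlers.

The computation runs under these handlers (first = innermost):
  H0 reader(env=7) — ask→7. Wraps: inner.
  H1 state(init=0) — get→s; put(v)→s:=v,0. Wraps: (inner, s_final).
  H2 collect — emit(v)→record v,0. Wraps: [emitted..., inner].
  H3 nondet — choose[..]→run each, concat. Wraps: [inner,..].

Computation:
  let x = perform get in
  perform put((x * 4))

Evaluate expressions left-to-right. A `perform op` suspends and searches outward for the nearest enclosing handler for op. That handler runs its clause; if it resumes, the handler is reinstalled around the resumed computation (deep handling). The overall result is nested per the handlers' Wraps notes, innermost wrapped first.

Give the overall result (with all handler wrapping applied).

Answer: [[(0, 0)]]

Step-by-step:
get @ H1 ⇒ 0
put(0) @ H1 ⇒ s:=0
H0 returns 0
H1 returns (0, 0)
H2 returns [(0, 0)]
H3 returns [[(0, 0)]]
= [[(0, 0)]]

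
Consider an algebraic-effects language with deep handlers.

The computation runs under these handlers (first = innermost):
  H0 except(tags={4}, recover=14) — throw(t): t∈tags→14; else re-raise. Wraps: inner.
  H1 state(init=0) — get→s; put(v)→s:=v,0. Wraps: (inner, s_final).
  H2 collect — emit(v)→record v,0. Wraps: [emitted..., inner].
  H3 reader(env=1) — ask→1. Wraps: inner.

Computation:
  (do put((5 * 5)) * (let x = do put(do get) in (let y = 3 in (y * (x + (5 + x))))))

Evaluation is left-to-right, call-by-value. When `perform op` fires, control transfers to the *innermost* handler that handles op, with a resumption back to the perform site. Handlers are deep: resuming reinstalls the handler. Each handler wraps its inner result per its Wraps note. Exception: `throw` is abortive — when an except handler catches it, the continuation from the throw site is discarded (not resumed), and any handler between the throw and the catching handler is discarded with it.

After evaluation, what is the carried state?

Answer: 25

Step-by-step:
put(25) @ H1 ⇒ s:=25
get @ H1 ⇒ 25
put(25) @ H1 ⇒ s:=25
H0 returns 0
H1 returns (0, 25)
H2 returns [(0, 25)]
H3 returns [(0, 25)]
= [(0, 25)]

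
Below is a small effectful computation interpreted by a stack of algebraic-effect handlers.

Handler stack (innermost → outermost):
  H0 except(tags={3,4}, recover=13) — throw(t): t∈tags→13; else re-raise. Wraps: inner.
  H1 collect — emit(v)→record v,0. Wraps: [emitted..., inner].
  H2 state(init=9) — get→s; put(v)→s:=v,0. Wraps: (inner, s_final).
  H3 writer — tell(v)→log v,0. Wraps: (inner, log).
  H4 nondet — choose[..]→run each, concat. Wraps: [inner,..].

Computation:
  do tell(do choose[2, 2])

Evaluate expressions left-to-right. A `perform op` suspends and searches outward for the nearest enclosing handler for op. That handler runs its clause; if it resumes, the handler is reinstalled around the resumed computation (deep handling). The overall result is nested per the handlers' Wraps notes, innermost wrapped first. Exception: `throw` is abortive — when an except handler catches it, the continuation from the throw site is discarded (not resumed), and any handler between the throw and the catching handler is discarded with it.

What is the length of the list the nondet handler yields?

Evaluation trace:
choose[2, 2] @ H4
  branch[0] choose=2:
    tell(2) @ H3 ⇒ log+=2
    H0 returns 0
    H1 returns [0]
    H2 returns ([0], 9)
    H3 returns (([0], 9), (2))
    H4 returns [(([0], 9), (2))]
  branch[1] choose=2:
    tell(2) @ H3 ⇒ log+=2
    H0 returns 0
    H1 returns [0]
    H2 returns ([0], 9)
    H3 returns (([0], 9), (2))
    H4 returns [(([0], 9), (2))]
= [(([0], 9), (2)), (([0], 9), (2))]

Answer: 2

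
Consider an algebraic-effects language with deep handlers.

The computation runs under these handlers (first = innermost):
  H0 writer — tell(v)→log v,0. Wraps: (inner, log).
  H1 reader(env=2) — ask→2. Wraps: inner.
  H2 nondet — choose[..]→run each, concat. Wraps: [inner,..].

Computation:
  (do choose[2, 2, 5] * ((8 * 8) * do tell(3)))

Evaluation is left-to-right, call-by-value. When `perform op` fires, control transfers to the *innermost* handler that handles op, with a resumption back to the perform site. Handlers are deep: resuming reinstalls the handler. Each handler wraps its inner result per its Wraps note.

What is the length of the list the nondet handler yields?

Working:
choose[2, 2, 5] @ H2
  branch[0] choose=2:
    tell(3) @ H0 ⇒ log+=3
    H0 returns (0, (3))
    H1 returns (0, (3))
    H2 returns [(0, (3))]
  branch[1] choose=2:
    tell(3) @ H0 ⇒ log+=3
    H0 returns (0, (3))
    H1 returns (0, (3))
    H2 returns [(0, (3))]
  branch[2] choose=5:
    tell(3) @ H0 ⇒ log+=3
    H0 returns (0, (3))
    H1 returns (0, (3))
    H2 returns [(0, (3))]
= [(0, (3)), (0, (3)), (0, (3))]

Answer: 3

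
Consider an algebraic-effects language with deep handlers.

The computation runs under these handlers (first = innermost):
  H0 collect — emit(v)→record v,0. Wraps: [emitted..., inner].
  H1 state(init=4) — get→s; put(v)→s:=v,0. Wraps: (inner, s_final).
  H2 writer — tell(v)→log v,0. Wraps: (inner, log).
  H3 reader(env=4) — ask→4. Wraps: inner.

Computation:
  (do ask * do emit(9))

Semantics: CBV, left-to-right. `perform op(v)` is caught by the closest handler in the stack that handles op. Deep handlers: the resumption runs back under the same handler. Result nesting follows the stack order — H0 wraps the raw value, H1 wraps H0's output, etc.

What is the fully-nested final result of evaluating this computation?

Step-by-step:
ask @ H3 ⇒ 4
emit(9) @ H0 ⇒ out+=9
H0 returns [9, 0]
H1 returns ([9, 0], 4)
H2 returns (([9, 0], 4), ())
H3 returns (([9, 0], 4), ())
= (([9, 0], 4), ())

Answer: (([9, 0], 4), ())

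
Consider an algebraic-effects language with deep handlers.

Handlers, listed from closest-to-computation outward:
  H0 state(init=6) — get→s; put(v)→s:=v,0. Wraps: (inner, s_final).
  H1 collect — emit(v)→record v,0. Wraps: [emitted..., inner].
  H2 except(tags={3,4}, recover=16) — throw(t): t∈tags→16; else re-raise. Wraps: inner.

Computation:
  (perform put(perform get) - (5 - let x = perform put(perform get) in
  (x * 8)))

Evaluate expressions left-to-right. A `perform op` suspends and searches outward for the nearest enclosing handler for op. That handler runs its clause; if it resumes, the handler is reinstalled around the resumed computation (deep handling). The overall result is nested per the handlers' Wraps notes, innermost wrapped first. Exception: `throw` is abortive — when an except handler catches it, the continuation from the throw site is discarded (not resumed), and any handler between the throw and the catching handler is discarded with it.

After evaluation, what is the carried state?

Answer: 6

Working:
get @ H0 ⇒ 6
put(6) @ H0 ⇒ s:=6
get @ H0 ⇒ 6
put(6) @ H0 ⇒ s:=6
H0 returns (-5, 6)
H1 returns [(-5, 6)]
H2 returns [(-5, 6)]
= [(-5, 6)]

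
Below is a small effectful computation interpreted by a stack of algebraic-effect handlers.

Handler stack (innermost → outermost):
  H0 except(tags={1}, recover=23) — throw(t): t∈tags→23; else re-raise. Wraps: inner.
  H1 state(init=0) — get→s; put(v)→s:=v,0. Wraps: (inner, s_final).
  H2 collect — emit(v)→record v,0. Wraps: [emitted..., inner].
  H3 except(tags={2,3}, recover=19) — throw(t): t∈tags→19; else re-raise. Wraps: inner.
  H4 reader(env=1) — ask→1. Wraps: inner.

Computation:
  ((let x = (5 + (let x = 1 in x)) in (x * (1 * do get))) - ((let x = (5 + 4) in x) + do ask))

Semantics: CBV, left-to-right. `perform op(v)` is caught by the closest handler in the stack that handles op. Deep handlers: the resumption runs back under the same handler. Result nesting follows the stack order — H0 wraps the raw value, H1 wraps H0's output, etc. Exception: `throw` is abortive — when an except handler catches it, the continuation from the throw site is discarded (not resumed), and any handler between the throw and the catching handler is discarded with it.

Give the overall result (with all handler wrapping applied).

Working:
get @ H1 ⇒ 0
ask @ H4 ⇒ 1
H0 returns -10
H1 returns (-10, 0)
H2 returns [(-10, 0)]
H3 returns [(-10, 0)]
H4 returns [(-10, 0)]
= [(-10, 0)]

Answer: [(-10, 0)]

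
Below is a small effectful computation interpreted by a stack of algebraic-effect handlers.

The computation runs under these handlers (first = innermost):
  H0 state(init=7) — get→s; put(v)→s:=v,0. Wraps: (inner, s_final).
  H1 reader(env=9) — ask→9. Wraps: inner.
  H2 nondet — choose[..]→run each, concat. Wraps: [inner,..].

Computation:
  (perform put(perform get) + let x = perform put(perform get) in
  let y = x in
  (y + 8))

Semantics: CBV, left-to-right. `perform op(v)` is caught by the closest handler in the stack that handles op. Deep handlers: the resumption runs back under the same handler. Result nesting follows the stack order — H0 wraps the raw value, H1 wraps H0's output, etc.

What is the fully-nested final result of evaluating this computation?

Step-by-step:
get @ H0 ⇒ 7
put(7) @ H0 ⇒ s:=7
get @ H0 ⇒ 7
put(7) @ H0 ⇒ s:=7
H0 returns (8, 7)
H1 returns (8, 7)
H2 returns [(8, 7)]
= [(8, 7)]

Answer: [(8, 7)]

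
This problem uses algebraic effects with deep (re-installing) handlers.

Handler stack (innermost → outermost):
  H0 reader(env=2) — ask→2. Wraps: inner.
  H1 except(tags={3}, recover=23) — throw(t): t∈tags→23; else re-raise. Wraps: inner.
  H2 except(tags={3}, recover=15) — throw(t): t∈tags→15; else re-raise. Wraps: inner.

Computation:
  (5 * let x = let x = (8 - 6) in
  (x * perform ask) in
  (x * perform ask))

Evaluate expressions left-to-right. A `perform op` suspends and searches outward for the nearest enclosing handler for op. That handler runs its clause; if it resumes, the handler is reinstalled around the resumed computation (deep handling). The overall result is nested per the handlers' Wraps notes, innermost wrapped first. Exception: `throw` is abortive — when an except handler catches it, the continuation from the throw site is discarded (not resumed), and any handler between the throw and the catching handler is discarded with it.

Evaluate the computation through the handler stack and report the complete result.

Answer: 40

Working:
ask @ H0 ⇒ 2
ask @ H0 ⇒ 2
H0 returns 40
H1 returns 40
H2 returns 40
= 40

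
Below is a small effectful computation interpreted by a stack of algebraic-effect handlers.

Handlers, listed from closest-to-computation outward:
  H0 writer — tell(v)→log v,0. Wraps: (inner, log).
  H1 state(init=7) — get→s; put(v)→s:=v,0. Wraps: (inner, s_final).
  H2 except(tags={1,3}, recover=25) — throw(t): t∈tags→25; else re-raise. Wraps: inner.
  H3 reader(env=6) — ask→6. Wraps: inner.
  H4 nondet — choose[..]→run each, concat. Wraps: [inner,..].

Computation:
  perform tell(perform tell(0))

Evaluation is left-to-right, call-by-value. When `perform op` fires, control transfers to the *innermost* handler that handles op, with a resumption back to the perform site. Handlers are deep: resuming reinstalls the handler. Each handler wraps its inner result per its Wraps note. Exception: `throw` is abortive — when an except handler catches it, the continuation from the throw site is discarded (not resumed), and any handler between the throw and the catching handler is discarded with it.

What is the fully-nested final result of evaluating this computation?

Answer: [((0, (0, 0)), 7)]

Step-by-step:
tell(0) @ H0 ⇒ log+=0
tell(0) @ H0 ⇒ log+=0
H0 returns (0, (0, 0))
H1 returns ((0, (0, 0)), 7)
H2 returns ((0, (0, 0)), 7)
H3 returns ((0, (0, 0)), 7)
H4 returns [((0, (0, 0)), 7)]
= [((0, (0, 0)), 7)]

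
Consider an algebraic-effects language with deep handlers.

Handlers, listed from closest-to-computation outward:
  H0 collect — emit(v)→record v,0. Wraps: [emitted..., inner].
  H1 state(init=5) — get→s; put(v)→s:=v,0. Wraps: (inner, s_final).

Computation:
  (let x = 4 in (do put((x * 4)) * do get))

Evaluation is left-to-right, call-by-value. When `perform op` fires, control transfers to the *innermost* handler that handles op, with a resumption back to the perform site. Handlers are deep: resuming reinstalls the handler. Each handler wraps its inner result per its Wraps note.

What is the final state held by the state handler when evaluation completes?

Answer: 16

Evaluation trace:
put(16) @ H1 ⇒ s:=16
get @ H1 ⇒ 16
H0 returns [0]
H1 returns ([0], 16)
= ([0], 16)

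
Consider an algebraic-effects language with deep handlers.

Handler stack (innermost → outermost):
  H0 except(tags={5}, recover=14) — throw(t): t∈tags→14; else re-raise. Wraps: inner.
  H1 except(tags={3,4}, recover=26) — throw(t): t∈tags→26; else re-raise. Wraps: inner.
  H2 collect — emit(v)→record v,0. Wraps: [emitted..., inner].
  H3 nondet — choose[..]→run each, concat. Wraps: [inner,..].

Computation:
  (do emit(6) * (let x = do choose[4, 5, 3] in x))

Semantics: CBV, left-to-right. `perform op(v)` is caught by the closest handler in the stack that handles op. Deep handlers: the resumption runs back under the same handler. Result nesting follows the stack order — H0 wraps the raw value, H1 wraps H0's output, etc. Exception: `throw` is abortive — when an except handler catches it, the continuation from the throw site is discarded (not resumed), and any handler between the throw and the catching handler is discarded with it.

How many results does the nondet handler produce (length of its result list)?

Working:
emit(6) @ H2 ⇒ out+=6
choose[4, 5, 3] @ H3
  branch[0] choose=4:
    H0 returns 0
    H1 returns 0
    H2 returns [6, 0]
    H3 returns [[6, 0]]
  branch[1] choose=5:
    H0 returns 0
    H1 returns 0
    H2 returns [6, 0]
    H3 returns [[6, 0]]
  branch[2] choose=3:
    H0 returns 0
    H1 returns 0
    H2 returns [6, 0]
    H3 returns [[6, 0]]
= [[6, 0], [6, 0], [6, 0]]

Answer: 3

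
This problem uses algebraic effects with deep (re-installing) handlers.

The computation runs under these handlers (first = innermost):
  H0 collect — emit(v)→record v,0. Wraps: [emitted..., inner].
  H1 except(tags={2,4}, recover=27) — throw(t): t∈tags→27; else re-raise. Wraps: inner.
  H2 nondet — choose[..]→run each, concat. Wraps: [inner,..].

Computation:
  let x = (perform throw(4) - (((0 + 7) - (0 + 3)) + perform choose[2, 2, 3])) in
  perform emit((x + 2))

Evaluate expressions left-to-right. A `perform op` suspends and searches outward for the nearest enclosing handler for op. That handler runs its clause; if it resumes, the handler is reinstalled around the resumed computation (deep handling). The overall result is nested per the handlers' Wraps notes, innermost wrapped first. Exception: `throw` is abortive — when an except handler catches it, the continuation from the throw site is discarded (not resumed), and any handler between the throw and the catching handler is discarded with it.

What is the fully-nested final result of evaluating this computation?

Answer: [27]

Evaluation trace:
throw(4) @ H1 caught ⇒ 27
H2 returns [27]
= [27]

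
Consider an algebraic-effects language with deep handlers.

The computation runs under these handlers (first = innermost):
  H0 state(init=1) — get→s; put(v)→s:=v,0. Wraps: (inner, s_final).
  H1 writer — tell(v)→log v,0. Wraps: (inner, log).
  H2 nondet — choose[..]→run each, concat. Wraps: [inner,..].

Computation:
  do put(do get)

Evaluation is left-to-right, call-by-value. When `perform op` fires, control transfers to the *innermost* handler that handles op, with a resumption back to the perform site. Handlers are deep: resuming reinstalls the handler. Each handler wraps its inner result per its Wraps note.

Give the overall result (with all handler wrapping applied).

Step-by-step:
get @ H0 ⇒ 1
put(1) @ H0 ⇒ s:=1
H0 returns (0, 1)
H1 returns ((0, 1), ())
H2 returns [((0, 1), ())]
= [((0, 1), ())]

Answer: [((0, 1), ())]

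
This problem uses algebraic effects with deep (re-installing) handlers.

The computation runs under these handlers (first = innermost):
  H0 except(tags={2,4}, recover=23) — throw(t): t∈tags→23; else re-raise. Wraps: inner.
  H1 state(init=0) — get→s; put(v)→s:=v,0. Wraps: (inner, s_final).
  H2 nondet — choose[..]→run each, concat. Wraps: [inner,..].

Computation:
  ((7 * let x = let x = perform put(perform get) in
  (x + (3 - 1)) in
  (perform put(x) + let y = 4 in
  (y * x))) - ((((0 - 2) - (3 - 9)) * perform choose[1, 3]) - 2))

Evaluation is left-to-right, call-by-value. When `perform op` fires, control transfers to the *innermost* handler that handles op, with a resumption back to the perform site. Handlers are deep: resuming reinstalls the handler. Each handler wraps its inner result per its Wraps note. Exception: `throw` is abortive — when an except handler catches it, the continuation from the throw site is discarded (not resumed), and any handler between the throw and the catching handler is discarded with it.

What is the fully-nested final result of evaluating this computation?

Step-by-step:
get @ H1 ⇒ 0
put(0) @ H1 ⇒ s:=0
put(2) @ H1 ⇒ s:=2
choose[1, 3] @ H2
  branch[0] choose=1:
    H0 returns 54
    H1 returns (54, 2)
    H2 returns [(54, 2)]
  branch[1] choose=3:
    H0 returns 46
    H1 returns (46, 2)
    H2 returns [(46, 2)]
= [(54, 2), (46, 2)]

Answer: [(54, 2), (46, 2)]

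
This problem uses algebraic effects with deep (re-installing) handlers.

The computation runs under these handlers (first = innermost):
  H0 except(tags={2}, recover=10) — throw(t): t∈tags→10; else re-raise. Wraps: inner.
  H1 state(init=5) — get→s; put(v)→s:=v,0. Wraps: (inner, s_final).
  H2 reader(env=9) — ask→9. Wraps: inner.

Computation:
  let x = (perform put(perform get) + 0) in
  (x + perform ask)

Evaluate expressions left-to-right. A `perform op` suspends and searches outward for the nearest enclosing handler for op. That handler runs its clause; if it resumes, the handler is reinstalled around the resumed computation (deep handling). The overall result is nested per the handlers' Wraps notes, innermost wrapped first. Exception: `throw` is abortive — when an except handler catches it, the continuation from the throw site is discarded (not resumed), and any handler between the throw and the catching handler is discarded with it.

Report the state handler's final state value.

Answer: 5

Working:
get @ H1 ⇒ 5
put(5) @ H1 ⇒ s:=5
ask @ H2 ⇒ 9
H0 returns 9
H1 returns (9, 5)
H2 returns (9, 5)
= (9, 5)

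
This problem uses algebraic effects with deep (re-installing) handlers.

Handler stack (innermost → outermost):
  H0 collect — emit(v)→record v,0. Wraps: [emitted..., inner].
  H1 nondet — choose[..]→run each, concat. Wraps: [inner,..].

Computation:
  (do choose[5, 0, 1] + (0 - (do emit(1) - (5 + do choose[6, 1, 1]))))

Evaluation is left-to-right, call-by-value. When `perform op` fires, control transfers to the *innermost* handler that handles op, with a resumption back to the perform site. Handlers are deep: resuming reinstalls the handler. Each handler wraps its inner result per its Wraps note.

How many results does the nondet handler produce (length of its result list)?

Answer: 9

Step-by-step:
choose[5, 0, 1] @ H1
  branch[0] choose=5:
    emit(1) @ H0 ⇒ out+=1
    choose[6, 1, 1] @ H1
      branch[0] choose=6:
        H0 returns [1, 16]
        H1 returns [[1, 16]]
      branch[1] choose=1:
        H0 returns [1, 11]
        H1 returns [[1, 11]]
      branch[2] choose=1:
        H0 returns [1, 11]
        H1 returns [[1, 11]]
  branch[1] choose=0:
    emit(1) @ H0 ⇒ out+=1
    choose[6, 1, 1] @ H1
      branch[0] choose=6:
        H0 returns [1, 11]
        H1 returns [[1, 11]]
      branch[1] choose=1:
        H0 returns [1, 6]
        H1 returns [[1, 6]]
      branch[2] choose=1:
        H0 returns [1, 6]
        H1 returns [[1, 6]]
  branch[2] choose=1:
    emit(1) @ H0 ⇒ out+=1
    choose[6, 1, 1] @ H1
      branch[0] choose=6:
        H0 returns [1, 12]
        H1 returns [[1, 12]]
      branch[1] choose=1:
        H0 returns [1, 7]
        H1 returns [[1, 7]]
      branch[2] choose=1:
        H0 returns [1, 7]
        H1 returns [[1, 7]]
= [[1, 16], [1, 11], [1, 11], [1, 11], [1, 6], [1, 6], [1, 12], [1, 7], [1, 7]]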